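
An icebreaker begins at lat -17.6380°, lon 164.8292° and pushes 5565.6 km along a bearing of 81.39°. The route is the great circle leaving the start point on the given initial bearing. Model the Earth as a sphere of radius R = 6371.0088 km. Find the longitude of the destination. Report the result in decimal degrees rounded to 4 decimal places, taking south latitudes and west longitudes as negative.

The arc subtends δ = 5565.6/6371.0088 = 0.873582 rad at the centre.
With φ₁ = -17.6380° = -0.307841 rad and θ = 81.39° = 1.420523 rad:
Applying the spherical law of cosines for sides, sin φ₂ = sin φ₁ cos δ + cos φ₁ sin δ cos θ = -0.085177, so φ₂ = -4.8862°.
Then Δλ = atan2(0.722361, 0.616276) = 0.864482 rad, from sin θ sin δ cos φ₁ over cos δ − sin φ₁ sin φ₂.
λ₂ = 164.8292° + 49.5311° = 214.3603°, normalized to (−180°, 180°] → -145.6397°.

longitude -145.6397°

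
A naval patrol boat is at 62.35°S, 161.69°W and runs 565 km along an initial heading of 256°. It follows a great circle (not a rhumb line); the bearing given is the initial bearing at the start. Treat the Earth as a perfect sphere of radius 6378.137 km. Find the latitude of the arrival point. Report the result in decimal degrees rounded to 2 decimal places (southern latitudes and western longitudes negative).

latitude -63.16°

The arc subtends δ = 565/6378.137 = 0.088584 rad at the centre.
Converting: φ₁ = -1.088213 rad, θ = 4.468043 rad.
Destination latitude: φ₂ = arcsin( sin φ₁ cos δ + cos φ₁ sin δ cos θ ) = arcsin(-0.892258) = -63.16°.
For the longitude increment, Δλ = atan2( sin θ sin δ cos φ₁, cos δ − sin φ₁ sin φ₂ ) = atan2(-0.039836, 0.205718) = -10.96°.
Hence λ₂ = -161.69° + -10.96° = -172.65°.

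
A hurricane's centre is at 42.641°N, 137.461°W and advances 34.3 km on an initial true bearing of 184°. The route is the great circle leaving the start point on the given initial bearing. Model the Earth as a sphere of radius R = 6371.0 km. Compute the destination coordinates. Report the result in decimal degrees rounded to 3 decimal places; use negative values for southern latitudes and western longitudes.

δ = 34.3/6371 = 0.005384 rad (0.3085°).
Start latitude φ₁ = 0.744226 rad; initial bearing θ = 3.211406 rad.
sin φ₂ = sin φ₁ cos δ + cos φ₁ sin δ cos θ = (0.677403)(0.999986) + (0.735613)(0.005384)(-0.997564) = 0.673442
φ₂ = asin(0.673442) = 0.738855 rad = 42.333°.
Δλ = atan2( sin θ sin δ cos φ₁ , cos δ − sin φ₁ sin φ₂ ) = atan2(-0.000276, 0.543794) = -0.000508 rad = -0.029°.
Hence λ₂ = -137.461° + -0.029° = -137.490°.

latitude 42.333°, longitude -137.490°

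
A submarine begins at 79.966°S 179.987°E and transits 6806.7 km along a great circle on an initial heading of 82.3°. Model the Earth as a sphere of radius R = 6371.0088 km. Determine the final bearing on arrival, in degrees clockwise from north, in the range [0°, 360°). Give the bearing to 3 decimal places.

final bearing 11.172°

δ = 6806.7/6371.0088 = 1.068387 rad (61.2140°).
Start latitude φ₁ = -1.395670 rad; initial bearing θ = 1.436406 rad.
Applying the spherical law of cosines for sides, sin φ₂ = sin φ₁ cos δ + cos φ₁ sin δ cos θ = -0.453714, so φ₂ = -26.982°.
Δλ = atan2( sin θ sin δ cos φ₁ , cos δ − sin φ₁ sin φ₂ ) = atan2(0.151325, 0.034765) = 1.344977 rad = 77.062°.
λ₂ = 179.987° + 77.062° = 257.049°, normalized to (−180°, 180°] → -102.951°.
The forward bearing on arrival equals the back-azimuth from the destination plus 180°.
Back-azimuth from P₂ (-26.982°, -102.951°) to P₁ (-79.966°, 179.987°), with Δλ' = λ₁ − λ₂ = 282.938°: atan2( sin Δλ' cos φ₁ , cos φ₂ sin φ₁ − sin φ₂ cos φ₁ cos Δλ' ) = 191.172°.
Final bearing = (191.172° + 180°) mod 360° = 11.172°.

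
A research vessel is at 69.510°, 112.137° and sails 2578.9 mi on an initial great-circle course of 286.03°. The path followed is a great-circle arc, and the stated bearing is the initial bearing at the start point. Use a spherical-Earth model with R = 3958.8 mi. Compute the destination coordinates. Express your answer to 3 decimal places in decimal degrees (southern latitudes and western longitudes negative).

latitude 53.467°, longitude 33.916°

Central angle δ = d/R = 0.651435 rad.
With φ₁ = 69.510° = 1.213178 rad and θ = 286.03° = 4.992165 rad:
Applying the spherical law of cosines for sides, sin φ₂ = sin φ₁ cos δ + cos φ₁ sin δ cos θ = 0.803513, so φ₂ = 53.467°.
Δλ = atan2( sin θ sin δ cos φ₁ , cos δ − sin φ₁ sin φ₂ ) = atan2(-0.203989, 0.042538) = -1.365213 rad = -78.221°.
Hence λ₂ = 112.137° + -78.221° = 33.916°.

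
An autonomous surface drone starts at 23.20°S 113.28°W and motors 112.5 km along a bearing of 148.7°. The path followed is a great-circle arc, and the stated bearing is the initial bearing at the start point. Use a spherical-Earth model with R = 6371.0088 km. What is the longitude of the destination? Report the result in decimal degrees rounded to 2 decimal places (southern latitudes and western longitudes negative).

longitude -112.70°

δ = 112.5/6371.0088 = 0.017658 rad (1.0117°).
Converting: φ₁ = -0.404916 rad, θ = 2.595305 rad.
sin φ₂ = sin φ₁ cos δ + cos φ₁ sin δ cos θ = (-0.393942)(0.999844) + (0.919135)(0.017657)(-0.854459) = -0.407748
φ₂ = asin(-0.407748) = -0.419986 rad = -24.06°.
Δλ = atan2( sin θ sin δ cos φ₁ , cos δ − sin φ₁ sin φ₂ ) = atan2(0.008431, 0.839215) = 0.010047 rad = 0.58°.
λ₂ = λ₁ + Δλ = -112.70°.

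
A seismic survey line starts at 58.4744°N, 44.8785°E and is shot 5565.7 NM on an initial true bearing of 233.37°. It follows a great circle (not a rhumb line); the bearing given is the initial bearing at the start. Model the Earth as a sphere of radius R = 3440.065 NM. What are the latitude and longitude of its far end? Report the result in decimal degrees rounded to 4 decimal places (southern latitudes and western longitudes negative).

The arc subtends δ = 5565.7/3440.065 = 1.617905 rad at the centre.
With φ₁ = 58.4744° = 1.020571 rad and θ = 233.37° = 4.073075 rad:
sin φ₂ = sin φ₁ cos δ + cos φ₁ sin δ cos θ = (0.852407)(-0.047092) + (0.522879)(0.998891)(-0.596645) = -0.351769
φ₂ = asin(-0.351769) = -0.359460 rad = -20.5955°.
For the longitude increment, Δλ = atan2( sin θ sin δ cos φ₁, cos δ − sin φ₁ sin φ₂ ) = atan2(-0.419148, 0.252758) = -58.9088°.
λ₂ = 44.8785° + -58.9088° = -14.0303°.

latitude -20.5955°, longitude -14.0303°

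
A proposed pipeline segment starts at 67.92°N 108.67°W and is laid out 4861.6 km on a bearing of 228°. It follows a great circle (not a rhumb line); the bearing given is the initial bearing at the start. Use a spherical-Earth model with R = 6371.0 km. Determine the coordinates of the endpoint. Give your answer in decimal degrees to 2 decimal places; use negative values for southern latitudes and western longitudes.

The arc subtends δ = 4861.6/6371 = 0.763083 rad at the centre.
Converting: φ₁ = 1.185428 rad, θ = 3.979351 rad.
Destination latitude: φ₂ = arcsin( sin φ₁ cos δ + cos φ₁ sin δ cos θ ) = arcsin(0.495862) = 29.73°.
Δλ = atan2( sin θ sin δ cos φ₁ , cos δ − sin φ₁ sin φ₂ ) = atan2(-0.193073, 0.263213) = -0.632871 rad = -36.26°.
λ₂ = -108.67° + -36.26° = -144.93°.

latitude 29.73°, longitude -144.93°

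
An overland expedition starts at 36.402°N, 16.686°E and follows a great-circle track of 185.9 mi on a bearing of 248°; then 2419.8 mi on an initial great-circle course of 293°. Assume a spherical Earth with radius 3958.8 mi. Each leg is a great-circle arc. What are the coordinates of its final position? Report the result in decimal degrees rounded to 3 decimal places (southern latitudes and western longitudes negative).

latitude 41.053°, longitude -30.842°

Apply the spherical direct solution leg by leg, carrying full precision between legs.
Leg 1: from (36.402°, 16.686°), δ = 185.9/3958.8 = 0.046959 rad, θ = 248° → φ = 35.355°, λ = 13.627°.
Leg 2: from (35.355°, 13.627°), δ = 2419.8/3958.8 = 0.611246 rad, θ = 293° → φ = 41.053°, λ = -30.842°.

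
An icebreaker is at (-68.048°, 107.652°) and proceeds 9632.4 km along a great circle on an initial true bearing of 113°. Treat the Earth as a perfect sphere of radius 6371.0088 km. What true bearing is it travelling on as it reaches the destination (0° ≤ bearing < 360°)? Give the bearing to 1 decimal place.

Angular distance δ = d/R = 9632.4 / 6371.0088 = 1.511911 rad.
Start latitude φ₁ = -1.187662 rad; initial bearing θ = 1.972222 rad.
Destination latitude: φ₂ = arcsin( sin φ₁ cos δ + cos φ₁ sin δ cos θ ) = arcsin(-0.200398) = -11.560°.
Then Δλ = atan2(0.343516, -0.127018) = 1.924963 rad, from sin θ sin δ cos φ₁ over cos δ − sin φ₁ sin φ₂.
λ₂ = 107.652° + 110.292° = 217.944°, normalized to (−180°, 180°] → -142.056°.
The forward bearing on arrival equals the back-azimuth from the destination plus 180°.
Back-azimuth from P₂ (-11.6°, -142.1°) to P₁ (-68.0°, 107.7°), with Δλ' = λ₁ − λ₂ = 249.7°: atan2( sin Δλ' cos φ₁ , cos φ₂ sin φ₁ − sin φ₂ cos φ₁ cos Δλ' ) = 200.6°.
Final bearing = (200.6° + 180°) mod 360° = 20.6°.

final bearing 20.6°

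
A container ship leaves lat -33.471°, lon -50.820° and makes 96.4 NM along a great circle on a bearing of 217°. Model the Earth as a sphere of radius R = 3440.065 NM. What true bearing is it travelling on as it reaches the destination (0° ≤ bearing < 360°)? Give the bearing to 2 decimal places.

final bearing 217.66°

δ = 96.4/3440.065 = 0.028023 rad (1.6056°).
Start latitude φ₁ = -0.584179 rad; initial bearing θ = 3.787364 rad.
Applying the spherical law of cosines for sides, sin φ₂ = sin φ₁ cos δ + cos φ₁ sin δ cos θ = -0.569964, so φ₂ = -34.748°.
For the longitude increment, Δλ = atan2( sin θ sin δ cos φ₁, cos δ − sin φ₁ sin φ₂ ) = atan2(-0.014066, 0.685264) = -1.176°.
Hence λ₂ = -50.820° + -1.176° = -51.996°.
The forward bearing on arrival equals the back-azimuth from the destination plus 180°.
Back-azimuth from P₂ (-34.75°, -52.00°) to P₁ (-33.47°, -50.82°), with Δλ' = λ₁ − λ₂ = 1.18°: atan2( sin Δλ' cos φ₁ , cos φ₂ sin φ₁ − sin φ₂ cos φ₁ cos Δλ' ) = 37.66°.
Final bearing = (37.66° + 180°) mod 360° = 217.66°.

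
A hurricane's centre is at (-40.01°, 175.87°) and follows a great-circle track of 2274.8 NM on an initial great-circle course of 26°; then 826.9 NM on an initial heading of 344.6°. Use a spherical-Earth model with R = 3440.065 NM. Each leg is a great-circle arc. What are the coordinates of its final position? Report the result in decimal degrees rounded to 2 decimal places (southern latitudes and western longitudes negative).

latitude 8.42°, longitude -172.12°

Apply the spherical direct solution leg by leg, carrying full precision between legs.
Leg 1: from (-40.01°, 175.87°), δ = 2274.8/3440.065 = 0.661267 rad, θ = 26° → φ = -4.86°, λ = -168.45°.
Leg 2: from (-4.86°, -168.45°), δ = 826.9/3440.065 = 0.240373 rad, θ = 344.6° → φ = 8.42°, λ = -172.12°.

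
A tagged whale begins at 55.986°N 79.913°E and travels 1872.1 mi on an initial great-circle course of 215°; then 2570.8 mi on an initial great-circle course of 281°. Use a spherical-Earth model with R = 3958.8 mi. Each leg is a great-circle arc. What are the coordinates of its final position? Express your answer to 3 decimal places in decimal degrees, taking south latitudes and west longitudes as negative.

latitude 31.292°, longitude 17.982°

Apply the spherical direct solution leg by leg, carrying full precision between legs.
Leg 1: from (55.986°, 79.913°), δ = 1872.1/3958.8 = 0.472896 rad, θ = 215° → φ = 31.953°, λ = 61.980°.
Leg 2: from (31.953°, 61.980°), δ = 2570.8/3958.8 = 0.649389 rad, θ = 281° → φ = 31.292°, λ = 17.982°.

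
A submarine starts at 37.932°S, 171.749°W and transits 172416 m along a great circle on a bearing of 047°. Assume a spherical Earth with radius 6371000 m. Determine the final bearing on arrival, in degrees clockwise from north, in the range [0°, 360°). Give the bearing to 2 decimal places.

Angular distance δ = d/R = 172416 / 6371000 = 0.027063 rad.
With φ₁ = -37.932° = -0.662038 rad and θ = 47° = 0.820305 rad:
Applying the spherical law of cosines for sides, sin φ₂ = sin φ₁ cos δ + cos φ₁ sin δ cos θ = -0.599945, so φ₂ = -36.866°.
For the longitude increment, Δλ = atan2( sin θ sin δ cos φ₁, cos δ − sin φ₁ sin φ₂ ) = atan2(0.015609, 0.630832) = 1.417°.
Hence λ₂ = -171.749° + 1.417° = -170.332°.
The forward bearing on arrival equals the back-azimuth from the destination plus 180°.
Back-azimuth from P₂ (-36.87°, -170.33°) to P₁ (-37.93°, -171.75°), with Δλ' = λ₁ − λ₂ = -1.42°: atan2( sin Δλ' cos φ₁ , cos φ₂ sin φ₁ − sin φ₂ cos φ₁ cos Δλ' ) = 226.14°.
Final bearing = (226.14° + 180°) mod 360° = 46.14°.

final bearing 46.14°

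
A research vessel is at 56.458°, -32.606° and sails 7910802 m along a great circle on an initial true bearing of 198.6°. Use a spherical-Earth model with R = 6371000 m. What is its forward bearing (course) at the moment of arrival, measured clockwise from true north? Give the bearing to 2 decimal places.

Central angle δ = d/R = 1.241689 rad.
Converting: φ₁ = 0.985378 rad, θ = 3.466224 rad.
sin φ₂ = sin φ₁ cos δ + cos φ₁ sin δ cos θ = (0.833481)(0.323198) + (0.552548)(0.946331)(-0.947768) = -0.226202
φ₂ = asin(-0.226202) = -0.228177 rad = -13.074°.
For the longitude increment, Δλ = atan2( sin θ sin δ cos φ₁, cos δ − sin φ₁ sin φ₂ ) = atan2(-0.166782, 0.511734) = -18.052°.
Hence λ₂ = -32.606° + -18.052° = -50.658°.
The forward bearing on arrival equals the back-azimuth from the destination plus 180°.
Back-azimuth from P₂ (-13.07°, -50.66°) to P₁ (56.46°, -32.61°), with Δλ' = λ₁ − λ₂ = 18.05°: atan2( sin Δλ' cos φ₁ , cos φ₂ sin φ₁ − sin φ₂ cos φ₁ cos Δλ' ) = 10.42°.
Final bearing = (10.42° + 180°) mod 360° = 190.42°.

final bearing 190.42°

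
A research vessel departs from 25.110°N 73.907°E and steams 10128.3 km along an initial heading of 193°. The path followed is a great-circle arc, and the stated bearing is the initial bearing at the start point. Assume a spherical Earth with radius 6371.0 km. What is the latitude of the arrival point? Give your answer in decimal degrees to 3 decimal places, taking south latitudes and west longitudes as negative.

Central angle δ = d/R = 1.589750 rad.
Start latitude φ₁ = 0.438252 rad; initial bearing θ = 3.368485 rad.
sin φ₂ = sin φ₁ cos δ + cos φ₁ sin δ cos θ = (0.424357)(-0.018953) + (0.905495)(0.999820)(-0.974370) = -0.890171
φ₂ = asin(-0.890171) = -1.097721 rad = -62.895°.
For the longitude increment, Δλ = atan2( sin θ sin δ cos φ₁, cos δ − sin φ₁ sin φ₂ ) = atan2(-0.203655, 0.358798) = -29.579°.
Hence λ₂ = 73.907° + -29.579° = 44.328°.

latitude -62.895°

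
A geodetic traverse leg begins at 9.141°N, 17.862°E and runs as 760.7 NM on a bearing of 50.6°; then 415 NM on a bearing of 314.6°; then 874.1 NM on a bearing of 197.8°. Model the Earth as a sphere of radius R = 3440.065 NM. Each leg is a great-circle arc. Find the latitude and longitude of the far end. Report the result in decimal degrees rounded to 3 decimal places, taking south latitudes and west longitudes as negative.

latitude 7.872°, longitude 18.327°

Apply the spherical direct solution leg by leg, carrying full precision between legs.
Leg 1: from (9.141°, 17.862°), δ = 760.7/3440.065 = 0.221130 rad, θ = 50.6° → φ = 17.004°, λ = 28.071°.
Leg 2: from (17.004°, 28.071°), δ = 415/3440.065 = 0.120637 rad, θ = 314.6° → φ = 21.785°, λ = 22.776°.
Leg 3: from (21.785°, 22.776°), δ = 874.1/3440.065 = 0.254094 rad, θ = 197.8° → φ = 7.872°, λ = 18.327°.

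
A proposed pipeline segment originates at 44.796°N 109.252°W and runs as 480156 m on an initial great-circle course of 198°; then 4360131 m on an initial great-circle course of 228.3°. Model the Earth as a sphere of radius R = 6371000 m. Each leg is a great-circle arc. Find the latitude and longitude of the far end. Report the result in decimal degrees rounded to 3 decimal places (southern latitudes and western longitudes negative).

Apply the spherical direct solution leg by leg, carrying full precision between legs.
Leg 1: from (44.796°, -109.252°), δ = 480156/6371000 = 0.075366 rad, θ = 198° → φ = 40.675°, λ = -111.010°.
Leg 2: from (40.675°, -111.010°), δ = 4360131/6371000 = 0.684372 rad, θ = 228.3° → φ = 10.722°, λ = -139.722°.

latitude 10.722°, longitude -139.722°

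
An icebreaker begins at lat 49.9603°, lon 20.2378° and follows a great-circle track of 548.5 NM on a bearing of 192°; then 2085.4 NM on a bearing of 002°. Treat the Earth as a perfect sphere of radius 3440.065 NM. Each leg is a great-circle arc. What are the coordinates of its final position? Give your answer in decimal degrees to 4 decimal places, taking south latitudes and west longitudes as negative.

Apply the spherical direct solution leg by leg, carrying full precision between legs.
Leg 1: from (49.9603°, 20.2378°), δ = 548.5/3440.065 = 0.159445 rad, θ = 192° → φ = 40.9940°, λ = 17.7312°.
Leg 2: from (40.9940°, 17.7312°), δ = 2085.4/3440.065 = 0.606209 rad, θ = 2° → φ = 75.6665°, λ = 22.3381°.

latitude 75.6665°, longitude 22.3381°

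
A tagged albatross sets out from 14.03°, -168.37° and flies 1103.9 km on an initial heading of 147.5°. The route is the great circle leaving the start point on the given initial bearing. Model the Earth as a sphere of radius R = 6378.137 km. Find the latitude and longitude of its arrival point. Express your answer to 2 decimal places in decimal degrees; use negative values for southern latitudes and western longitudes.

latitude 5.62°, longitude -163.04°

Central angle δ = d/R = 0.173076 rad.
With φ₁ = 14.03° = 0.244870 rad and θ = 147.5° = 2.574361 rad:
Destination latitude: φ₂ = arcsin( sin φ₁ cos δ + cos φ₁ sin δ cos θ ) = arcsin(0.097898) = 5.62°.
Then Δλ = atan2(0.089770, 0.961326) = 0.093111 rad, from sin θ sin δ cos φ₁ over cos δ − sin φ₁ sin φ₂.
λ₂ = λ₁ + Δλ = -163.04°.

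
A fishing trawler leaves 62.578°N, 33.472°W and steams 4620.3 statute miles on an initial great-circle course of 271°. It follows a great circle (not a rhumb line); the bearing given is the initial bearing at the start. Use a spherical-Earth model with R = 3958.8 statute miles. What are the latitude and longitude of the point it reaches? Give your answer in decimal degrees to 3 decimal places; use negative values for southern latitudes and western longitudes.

latitude 20.859°, longitude -113.198°

Angular distance δ = d/R = 4620.3 / 3958.8 = 1.167096 rad.
With φ₁ = 62.578° = 1.092192 rad and θ = 271° = 4.729842 rad:
sin φ₂ = sin φ₁ cos δ + cos φ₁ sin δ cos θ = (0.887639)(0.392824) + (0.460541)(0.919614)(0.017452) = 0.356077
φ₂ = asin(0.356077) = 0.364066 rad = 20.859°.
Then Δλ = atan2(-0.423455, 0.076756) = -1.391482 rad, from sin θ sin δ cos φ₁ over cos δ − sin φ₁ sin φ₂.
λ₂ = -33.472° + -79.726° = -113.198°.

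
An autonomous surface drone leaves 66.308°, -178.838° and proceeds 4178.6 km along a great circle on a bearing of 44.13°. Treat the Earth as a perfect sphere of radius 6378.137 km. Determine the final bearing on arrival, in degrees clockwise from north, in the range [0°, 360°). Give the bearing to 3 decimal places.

final bearing 139.641°

Central angle δ = d/R = 0.655144 rad.
Converting: φ₁ = 1.157293 rad, θ = 0.770214 rad.
Destination latitude: φ₂ = arcsin( sin φ₁ cos δ + cos φ₁ sin δ cos θ ) = arcsin(0.901850) = 64.402°.
For the longitude increment, Δλ = atan2( sin θ sin δ cos φ₁, cos δ − sin φ₁ sin φ₂ ) = atan2(0.170464, -0.032880) = 100.918°.
λ₂ = -178.838° + 100.918° = -77.920°.
The forward bearing on arrival equals the back-azimuth from the destination plus 180°.
Back-azimuth from P₂ (64.402°, -77.920°) to P₁ (66.308°, -178.838°), with Δλ' = λ₁ − λ₂ = -100.918°: atan2( sin Δλ' cos φ₁ , cos φ₂ sin φ₁ − sin φ₂ cos φ₁ cos Δλ' ) = 319.641°.
Final bearing = (319.641° + 180°) mod 360° = 139.641°.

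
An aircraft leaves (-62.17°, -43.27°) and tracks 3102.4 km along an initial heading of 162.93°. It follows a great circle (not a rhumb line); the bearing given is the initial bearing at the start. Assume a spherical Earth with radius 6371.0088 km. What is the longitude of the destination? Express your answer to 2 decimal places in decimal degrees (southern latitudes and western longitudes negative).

longitude 39.68°

Central angle δ = d/R = 0.486956 rad.
With φ₁ = -62.17° = -1.085071 rad and θ = 162.93° = 2.843665 rad:
sin φ₂ = sin φ₁ cos δ + cos φ₁ sin δ cos θ = (-0.884337)(0.883761) + (0.466850)(0.467938)(-0.955947) = -0.990376
φ₂ = asin(-0.990376) = -1.431944 rad = -82.04°.
Then Δλ = atan2(0.064126, 0.007936) = 1.447665 rad, from sin θ sin δ cos φ₁ over cos δ − sin φ₁ sin φ₂.
λ₂ = -43.27° + 82.95° = 39.68°.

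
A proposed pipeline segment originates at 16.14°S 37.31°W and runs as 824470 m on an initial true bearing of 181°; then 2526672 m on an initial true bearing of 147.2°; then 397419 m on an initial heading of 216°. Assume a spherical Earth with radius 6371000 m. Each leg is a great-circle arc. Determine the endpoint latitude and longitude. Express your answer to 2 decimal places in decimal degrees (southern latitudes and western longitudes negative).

latitude -44.63°, longitude -24.11°

Apply the spherical direct solution leg by leg, carrying full precision between legs.
Leg 1: from (-16.14°, -37.31°), δ = 824470/6371000 = 0.129410 rad, θ = 181° → φ = -23.55°, λ = -37.45°.
Leg 2: from (-23.55°, -37.45°), δ = 2526672/6371000 = 0.396590 rad, θ = 147.2° → φ = -41.78°, λ = -21.16°.
Leg 3: from (-41.78°, -21.16°), δ = 397419/6371000 = 0.062379 rad, θ = 216° → φ = -44.63°, λ = -24.11°.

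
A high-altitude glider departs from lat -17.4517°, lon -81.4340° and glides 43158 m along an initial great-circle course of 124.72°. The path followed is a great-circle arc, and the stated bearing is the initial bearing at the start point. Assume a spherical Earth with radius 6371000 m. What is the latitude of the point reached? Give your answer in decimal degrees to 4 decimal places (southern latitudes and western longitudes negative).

latitude -17.6725°

Central angle δ = d/R = 0.006774 rad.
Converting: φ₁ = -0.304590 rad, θ = 2.176775 rad.
sin φ₂ = sin φ₁ cos δ + cos φ₁ sin δ cos θ = (-0.299902)(0.999977) + (0.953970)(0.006774)(-0.569566) = -0.303576
φ₂ = asin(-0.303576) = -0.308443 rad = -17.6725°.
Δλ = atan2( sin θ sin δ cos φ₁ , cos δ − sin φ₁ sin φ₂ ) = atan2(0.005312, 0.908934) = 0.005844 rad = 0.3348°.
λ₂ = λ₁ + Δλ = -81.0992°.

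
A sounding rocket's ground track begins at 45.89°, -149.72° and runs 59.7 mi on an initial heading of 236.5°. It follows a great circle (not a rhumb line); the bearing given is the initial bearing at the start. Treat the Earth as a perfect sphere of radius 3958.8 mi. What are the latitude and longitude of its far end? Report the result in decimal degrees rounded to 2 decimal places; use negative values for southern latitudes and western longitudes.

δ = 59.7/3958.8 = 0.015080 rad (0.8640°).
Converting: φ₁ = 0.800932 rad, θ = 4.127704 rad.
Destination latitude: φ₂ = arcsin( sin φ₁ cos δ + cos φ₁ sin δ cos θ ) = arcsin(0.712130) = 45.41°.
Then Δλ = atan2(-0.008753, 0.488574) = -0.017913 rad, from sin θ sin δ cos φ₁ over cos δ − sin φ₁ sin φ₂.
λ₂ = -149.72° + -1.03° = -150.75°.

latitude 45.41°, longitude -150.75°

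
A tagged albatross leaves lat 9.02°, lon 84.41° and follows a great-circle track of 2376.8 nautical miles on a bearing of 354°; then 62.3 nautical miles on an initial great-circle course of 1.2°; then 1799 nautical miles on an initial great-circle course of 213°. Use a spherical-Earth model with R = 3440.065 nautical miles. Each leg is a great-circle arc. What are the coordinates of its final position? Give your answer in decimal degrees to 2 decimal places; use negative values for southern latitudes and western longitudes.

latitude 22.60°, longitude 61.56°

Apply the spherical direct solution leg by leg, carrying full precision between legs.
Leg 1: from (9.02°, 84.41°), δ = 2376.8/3440.065 = 0.690917 rad, θ = 354° → φ = 48.31°, λ = 78.66°.
Leg 2: from (48.31°, 78.66°), δ = 62.3/3440.065 = 0.018110 rad, θ = 1.2° → φ = 49.35°, λ = 78.70°.
Leg 3: from (49.35°, 78.70°), δ = 1799/3440.065 = 0.522955 rad, θ = 213° → φ = 22.60°, λ = 61.56°.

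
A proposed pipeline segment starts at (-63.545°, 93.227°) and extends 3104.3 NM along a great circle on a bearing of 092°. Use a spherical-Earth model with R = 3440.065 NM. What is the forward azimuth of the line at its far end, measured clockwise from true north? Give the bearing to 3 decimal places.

Central angle δ = d/R = 0.902396 rad.
Converting: φ₁ = -1.109069 rad, θ = 1.605703 rad.
Applying the spherical law of cosines for sides, sin φ₂ = sin φ₁ cos δ + cos φ₁ sin δ cos θ = -0.567038, so φ₂ = -34.544°.
Δλ = atan2( sin θ sin δ cos φ₁ , cos δ − sin φ₁ sin φ₂ ) = atan2(0.349418, 0.112071) = 1.260425 rad = 72.217°.
λ₂ = λ₁ + Δλ = 165.444°.
The forward bearing on arrival equals the back-azimuth from the destination plus 180°.
Back-azimuth from P₂ (-34.544°, 165.444°) to P₁ (-63.545°, 93.227°), with Δλ' = λ₁ − λ₂ = -72.217°: atan2( sin Δλ' cos φ₁ , cos φ₂ sin φ₁ − sin φ₂ cos φ₁ cos Δλ' ) = 212.719°.
Final bearing = (212.719° + 180°) mod 360° = 32.719°.

final bearing 32.719°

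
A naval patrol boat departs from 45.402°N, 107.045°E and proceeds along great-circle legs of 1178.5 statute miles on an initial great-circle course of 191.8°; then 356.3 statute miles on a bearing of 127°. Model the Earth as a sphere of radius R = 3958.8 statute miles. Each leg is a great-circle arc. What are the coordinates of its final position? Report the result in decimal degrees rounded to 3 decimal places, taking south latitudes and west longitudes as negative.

latitude 25.450°, longitude 107.686°

Apply the spherical direct solution leg by leg, carrying full precision between legs.
Leg 1: from (45.402°, 107.045°), δ = 1178.5/3958.8 = 0.297691 rad, θ = 191.8° → φ = 28.629°, λ = 103.127°.
Leg 2: from (28.629°, 103.127°), δ = 356.3/3958.8 = 0.090002 rad, θ = 127° → φ = 25.450°, λ = 107.686°.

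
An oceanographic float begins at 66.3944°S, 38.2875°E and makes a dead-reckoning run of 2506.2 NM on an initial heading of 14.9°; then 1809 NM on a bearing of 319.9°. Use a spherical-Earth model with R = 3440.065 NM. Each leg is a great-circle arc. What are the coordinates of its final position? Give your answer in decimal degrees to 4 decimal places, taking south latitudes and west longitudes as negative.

latitude -1.2119°, longitude 30.3269°

Apply the spherical direct solution leg by leg, carrying full precision between legs.
Leg 1: from (-66.3944°, 38.2875°), δ = 2506.2/3440.065 = 0.728533 rad, θ = 14.9° → φ = -25.2190°, λ = 49.1953°.
Leg 2: from (-25.2190°, 49.1953°), δ = 1809/3440.065 = 0.525862 rad, θ = 319.9° → φ = -1.2119°, λ = 30.3269°.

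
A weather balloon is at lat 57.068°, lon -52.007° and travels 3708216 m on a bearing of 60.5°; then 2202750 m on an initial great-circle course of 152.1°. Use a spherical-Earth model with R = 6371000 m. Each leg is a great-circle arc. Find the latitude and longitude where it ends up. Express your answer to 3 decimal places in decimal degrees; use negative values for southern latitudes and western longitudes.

Apply the spherical direct solution leg by leg, carrying full precision between legs.
Leg 1: from (57.068°, -52.007°), δ = 3708216/6371000 = 0.582046 rad, θ = 60.5° → φ = 58.025°, λ = 12.619°.
Leg 2: from (58.025°, 12.619°), δ = 2202750/6371000 = 0.345746 rad, θ = 152.1° → φ = 39.753°, λ = 24.523°.

latitude 39.753°, longitude 24.523°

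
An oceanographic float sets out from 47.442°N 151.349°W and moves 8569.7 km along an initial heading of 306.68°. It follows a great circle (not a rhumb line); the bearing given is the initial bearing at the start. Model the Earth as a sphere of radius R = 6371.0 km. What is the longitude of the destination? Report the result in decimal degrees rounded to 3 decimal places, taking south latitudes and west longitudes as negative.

The arc subtends δ = 8569.7/6371 = 1.345111 rad at the centre.
With φ₁ = 47.442° = 0.828019 rad and θ = 306.68° = 5.352576 rad:
Applying the spherical law of cosines for sides, sin φ₂ = sin φ₁ cos δ + cos φ₁ sin δ cos θ = 0.558592, so φ₂ = 33.958°.
Then Δλ = atan2(-0.528656, -0.187680) = -1.911931 rad, from sin θ sin δ cos φ₁ over cos δ − sin φ₁ sin φ₂.
λ₂ = -151.349° + -109.546° = -260.895°, normalized to (−180°, 180°] → 99.105°.

longitude 99.105°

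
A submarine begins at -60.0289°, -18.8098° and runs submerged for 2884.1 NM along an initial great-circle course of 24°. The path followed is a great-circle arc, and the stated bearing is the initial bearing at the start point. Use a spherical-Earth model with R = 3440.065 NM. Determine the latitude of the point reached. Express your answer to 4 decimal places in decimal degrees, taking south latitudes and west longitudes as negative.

latitude -13.8810°

Central angle δ = d/R = 0.838385 rad.
With φ₁ = -60.0289° = -1.047702 rad and θ = 24° = 0.418879 rad:
Applying the spherical law of cosines for sides, sin φ₂ = sin φ₁ cos δ + cos φ₁ sin δ cos θ = -0.239906, so φ₂ = -13.8810°.
For the longitude increment, Δλ = atan2( sin θ sin δ cos φ₁, cos δ − sin φ₁ sin φ₂ ) = atan2(0.151085, 0.460839) = 18.1516°.
λ₂ = -18.8098° + 18.1516° = -0.6582°.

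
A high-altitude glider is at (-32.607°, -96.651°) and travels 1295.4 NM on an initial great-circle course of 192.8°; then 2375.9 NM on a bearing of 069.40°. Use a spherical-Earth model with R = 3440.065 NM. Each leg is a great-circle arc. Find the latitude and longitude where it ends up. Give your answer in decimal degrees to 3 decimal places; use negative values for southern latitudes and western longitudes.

Apply the spherical direct solution leg by leg, carrying full precision between legs.
Leg 1: from (-32.607°, -96.651°), δ = 1295.4/3440.065 = 0.376563 rad, θ = 192.8° → φ = -53.435°, λ = -104.511°.
Leg 2: from (-53.435°, -104.511°), δ = 2375.9/3440.065 = 0.690656 rad, θ = 69.4° → φ = -29.051°, λ = -61.501°.

latitude -29.051°, longitude -61.501°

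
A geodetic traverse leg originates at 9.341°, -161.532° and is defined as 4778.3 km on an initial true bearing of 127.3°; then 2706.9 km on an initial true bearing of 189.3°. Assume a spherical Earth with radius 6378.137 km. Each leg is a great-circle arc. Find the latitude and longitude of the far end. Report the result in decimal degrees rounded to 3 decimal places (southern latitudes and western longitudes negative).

Apply the spherical direct solution leg by leg, carrying full precision between legs.
Leg 1: from (9.341°, -161.532°), δ = 4778.3/6378.137 = 0.749169 rad, θ = 127.3° → φ = -16.760°, λ = -127.076°.
Leg 2: from (-16.760°, -127.076°), δ = 2706.9/6378.137 = 0.424403 rad, θ = 189.3° → φ = -40.684°, λ = -132.110°.

latitude -40.684°, longitude -132.110°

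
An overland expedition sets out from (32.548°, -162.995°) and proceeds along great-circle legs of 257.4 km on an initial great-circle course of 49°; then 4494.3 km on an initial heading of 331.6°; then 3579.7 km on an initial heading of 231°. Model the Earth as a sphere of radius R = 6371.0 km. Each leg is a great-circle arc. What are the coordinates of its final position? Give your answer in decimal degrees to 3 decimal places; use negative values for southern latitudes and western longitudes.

latitude 37.856°, longitude 122.772°

Apply the spherical direct solution leg by leg, carrying full precision between legs.
Leg 1: from (32.548°, -162.995°), δ = 257.4/6371 = 0.040402 rad, θ = 49° → φ = 34.049°, λ = -160.887°.
Leg 2: from (34.049°, -160.887°), δ = 4494.3/6371 = 0.705431 rad, θ = 331.6° → φ = 64.004°, λ = 154.400°.
Leg 3: from (64.004°, 154.400°), δ = 3579.7/6371 = 0.561874 rad, θ = 231° → φ = 37.856°, λ = 122.772°.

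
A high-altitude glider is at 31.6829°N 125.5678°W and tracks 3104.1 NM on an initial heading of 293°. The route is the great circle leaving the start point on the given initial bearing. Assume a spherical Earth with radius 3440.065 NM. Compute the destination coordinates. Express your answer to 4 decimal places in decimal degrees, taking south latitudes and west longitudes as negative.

δ = 3104.1/3440.065 = 0.902338 rad (51.7001°).
Start latitude φ₁ = 0.552971 rad; initial bearing θ = 5.113815 rad.
Applying the spherical law of cosines for sides, sin φ₂ = sin φ₁ cos δ + cos φ₁ sin δ cos θ = 0.586456, so φ₂ = 35.9059°.
For the longitude increment, Δλ = atan2( sin θ sin δ cos φ₁, cos δ − sin φ₁ sin φ₂ ) = atan2(-0.614732, 0.311760) = -63.1083°.
λ₂ = -125.5678° + -63.1083° = -188.6761°, normalized to (−180°, 180°] → 171.3239°.

latitude 35.9059°, longitude 171.3239°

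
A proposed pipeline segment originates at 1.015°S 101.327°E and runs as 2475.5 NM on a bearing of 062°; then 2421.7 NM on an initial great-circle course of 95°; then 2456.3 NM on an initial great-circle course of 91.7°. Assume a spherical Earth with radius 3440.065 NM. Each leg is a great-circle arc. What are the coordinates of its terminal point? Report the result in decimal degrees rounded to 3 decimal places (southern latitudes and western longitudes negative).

latitude 6.355°, longitude -139.058°

Apply the spherical direct solution leg by leg, carrying full precision between legs.
Leg 1: from (-1.015°, 101.327°), δ = 2475.5/3440.065 = 0.719608 rad, θ = 62° → φ = 17.221°, λ = 138.863°.
Leg 2: from (17.221°, 138.863°), δ = 2421.7/3440.065 = 0.703969 rad, θ = 95° → φ = 9.892°, λ = 179.746°.
Leg 3: from (9.892°, 179.746°), δ = 2456.3/3440.065 = 0.714027 rad, θ = 91.7° → φ = 6.355°, λ = -139.058°.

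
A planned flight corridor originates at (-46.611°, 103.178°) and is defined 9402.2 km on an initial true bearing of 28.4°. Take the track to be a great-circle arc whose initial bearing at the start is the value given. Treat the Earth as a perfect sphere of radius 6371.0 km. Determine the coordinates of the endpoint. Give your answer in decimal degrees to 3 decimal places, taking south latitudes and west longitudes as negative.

latitude 32.181°, longitude 137.194°

δ = 9402.2/6371 = 1.475781 rad (84.5560°).
Converting: φ₁ = -0.813515 rad, θ = 0.495674 rad.
sin φ₂ = sin φ₁ cos δ + cos φ₁ sin δ cos θ = (-0.726707)(0.094873) + (0.686948)(0.995489)(0.879649) = 0.532603
φ₂ = asin(0.532603) = 0.561673 rad = 32.181°.
Then Δλ = atan2(0.325255, 0.481918) = 0.593693 rad, from sin θ sin δ cos φ₁ over cos δ − sin φ₁ sin φ₂.
λ₂ = 103.178° + 34.016° = 137.194°.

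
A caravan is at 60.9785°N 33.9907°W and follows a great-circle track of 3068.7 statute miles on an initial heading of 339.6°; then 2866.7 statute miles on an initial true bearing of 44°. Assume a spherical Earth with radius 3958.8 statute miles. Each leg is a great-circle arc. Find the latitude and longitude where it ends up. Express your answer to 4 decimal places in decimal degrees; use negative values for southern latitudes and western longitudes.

Apply the spherical direct solution leg by leg, carrying full precision between legs.
Leg 1: from (60.9785°, -33.9907°), δ = 3068.7/3958.8 = 0.775159 rad, θ = 339.6° → φ = 70.5340°, λ = -166.9353°.
Leg 2: from (70.5340°, -166.9353°), δ = 2866.7/3958.8 = 0.724134 rad, θ = 44° → φ = 59.8903°, λ = -53.4788°.

latitude 59.8903°, longitude -53.4788°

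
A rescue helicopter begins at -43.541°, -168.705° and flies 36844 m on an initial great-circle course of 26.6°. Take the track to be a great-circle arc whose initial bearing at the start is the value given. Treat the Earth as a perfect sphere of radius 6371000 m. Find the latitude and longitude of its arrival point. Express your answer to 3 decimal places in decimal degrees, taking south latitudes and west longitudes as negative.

The arc subtends δ = 36844/6371000 = 0.005783 rad at the centre.
Converting: φ₁ = -0.759934 rad, θ = 0.464258 rad.
sin φ₂ = sin φ₁ cos δ + cos φ₁ sin δ cos θ = (-0.688873)(0.999983) + (0.724882)(0.005783)(0.894154) = -0.685114
φ₂ = asin(-0.685114) = -0.754760 rad = -43.245°.
For the longitude increment, Δλ = atan2( sin θ sin δ cos φ₁, cos δ − sin φ₁ sin φ₂ ) = atan2(0.001877, 0.528027) = 0.204°.
λ₂ = λ₁ + Δλ = -168.501°.

latitude -43.245°, longitude -168.501°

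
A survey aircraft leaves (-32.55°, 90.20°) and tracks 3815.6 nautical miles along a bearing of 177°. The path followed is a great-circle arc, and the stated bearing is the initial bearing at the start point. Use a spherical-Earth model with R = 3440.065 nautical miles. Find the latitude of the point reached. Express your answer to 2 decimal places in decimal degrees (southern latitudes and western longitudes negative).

latitude -83.37°

δ = 3815.6/3440.065 = 1.109165 rad (63.5505°).
With φ₁ = -32.55° = -0.568105 rad and θ = 177° = 3.089233 rad:
Destination latitude: φ₂ = arcsin( sin φ₁ cos δ + cos φ₁ sin δ cos θ ) = arcsin(-0.993303) = -83.37°.
For the longitude increment, Δλ = atan2( sin θ sin δ cos φ₁, cos δ − sin φ₁ sin φ₂ ) = atan2(0.039497, -0.089023) = 156.07°.
λ₂ = 90.20° + 156.07° = 246.27°, normalized to (−180°, 180°] → -113.73°.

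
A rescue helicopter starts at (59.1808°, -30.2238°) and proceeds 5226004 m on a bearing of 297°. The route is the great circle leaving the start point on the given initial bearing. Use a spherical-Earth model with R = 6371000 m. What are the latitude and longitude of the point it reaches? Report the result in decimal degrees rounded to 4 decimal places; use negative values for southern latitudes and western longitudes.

latitude 49.0963°, longitude -114.5898°

Central angle δ = d/R = 0.820280 rad.
Converting: φ₁ = 1.032900 rad, θ = 5.183628 rad.
Destination latitude: φ₂ = arcsin( sin φ₁ cos δ + cos φ₁ sin δ cos θ ) = arcsin(0.755812) = 49.0963°.
Then Δλ = atan2(-0.333848, 0.032934) = -1.472464 rad, from sin θ sin δ cos φ₁ over cos δ − sin φ₁ sin φ₂.
Hence λ₂ = -30.2238° + -84.3660° = -114.5898°.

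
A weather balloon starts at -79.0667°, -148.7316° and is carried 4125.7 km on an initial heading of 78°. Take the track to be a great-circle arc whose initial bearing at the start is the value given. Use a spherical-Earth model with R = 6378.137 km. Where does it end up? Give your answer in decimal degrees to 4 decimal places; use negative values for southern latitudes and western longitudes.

δ = 4125.7/6378.137 = 0.646850 rad (37.0618°).
Start latitude φ₁ = -1.379974 rad; initial bearing θ = 1.361357 rad.
Applying the spherical law of cosines for sides, sin φ₂ = sin φ₁ cos δ + cos φ₁ sin δ cos θ = -0.759736, so φ₂ = -49.4409°.
Δλ = atan2( sin θ sin δ cos φ₁ , cos δ − sin φ₁ sin φ₂ ) = atan2(0.111809, 0.052041) = 1.135177 rad = 65.0408°.
Hence λ₂ = -148.7316° + 65.0408° = -83.6908°.

latitude -49.4409°, longitude -83.6908°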